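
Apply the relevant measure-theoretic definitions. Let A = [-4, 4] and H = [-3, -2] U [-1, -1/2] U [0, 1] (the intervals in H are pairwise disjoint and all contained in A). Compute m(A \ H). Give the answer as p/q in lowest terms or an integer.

The ambient interval has length m(A) = 4 - (-4) = 8.
Since the holes are disjoint and sit inside A, by finite additivity
  m(H) = sum_i (b_i - a_i), and m(A \ H) = m(A) - m(H).
Computing the hole measures:
  m(H_1) = -2 - (-3) = 1.
  m(H_2) = -1/2 - (-1) = 1/2.
  m(H_3) = 1 - 0 = 1.
Summed: m(H) = 1 + 1/2 + 1 = 5/2.
So m(A \ H) = 8 - 5/2 = 11/2.

11/2


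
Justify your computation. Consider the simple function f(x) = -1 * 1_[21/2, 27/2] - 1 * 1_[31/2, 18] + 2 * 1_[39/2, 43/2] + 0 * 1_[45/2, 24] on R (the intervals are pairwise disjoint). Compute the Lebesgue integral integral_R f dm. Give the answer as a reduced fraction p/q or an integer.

For a simple function f = sum_i c_i * 1_{A_i} with disjoint A_i,
  integral f dm = sum_i c_i * m(A_i).
Lengths of the A_i:
  m(A_1) = 27/2 - 21/2 = 3.
  m(A_2) = 18 - 31/2 = 5/2.
  m(A_3) = 43/2 - 39/2 = 2.
  m(A_4) = 24 - 45/2 = 3/2.
Contributions c_i * m(A_i):
  (-1) * (3) = -3.
  (-1) * (5/2) = -5/2.
  (2) * (2) = 4.
  (0) * (3/2) = 0.
Total: -3 - 5/2 + 4 + 0 = -3/2.

-3/2


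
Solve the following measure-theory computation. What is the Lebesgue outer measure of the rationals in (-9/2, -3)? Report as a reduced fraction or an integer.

Q cap (-9/2, -3) is countable; list its elements as q_1, q_2, ... . Fix eps > 0 and cover the k-th point by an interval of length eps * 2^(-k). The cover has total length eps * sum_{k>=1} 2^(-k) = eps, so by definition of outer measure m*(Q cap (-9/2, -3)) <= eps. Since eps was arbitrary and m* >= 0, the outer measure is 0.

0


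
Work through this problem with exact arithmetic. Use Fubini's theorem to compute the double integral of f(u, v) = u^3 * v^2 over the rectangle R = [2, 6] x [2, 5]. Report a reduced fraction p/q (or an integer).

f(u, v) is a tensor product of a function of u and a function of v, and both factors are bounded continuous (hence Lebesgue integrable) on the rectangle, so Fubini's theorem applies:
  integral_R f d(m x m) = (integral_a1^b1 u^3 du) * (integral_a2^b2 v^2 dv).
Inner integral in u: integral_{2}^{6} u^3 du = (6^4 - 2^4)/4
  = 320.
Inner integral in v: integral_{2}^{5} v^2 dv = (5^3 - 2^3)/3
  = 39.
Product: (320) * (39) = 12480.

12480


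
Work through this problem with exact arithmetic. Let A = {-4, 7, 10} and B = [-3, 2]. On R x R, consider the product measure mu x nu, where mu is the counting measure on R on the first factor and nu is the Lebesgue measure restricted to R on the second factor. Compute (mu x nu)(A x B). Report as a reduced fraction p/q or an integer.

For a measurable rectangle A x B, the product measure satisfies
  (mu x nu)(A x B) = mu(A) * nu(B).
  mu(A) = 3.
  nu(B) = 5.
  (mu x nu)(A x B) = 3 * 5 = 15.

15


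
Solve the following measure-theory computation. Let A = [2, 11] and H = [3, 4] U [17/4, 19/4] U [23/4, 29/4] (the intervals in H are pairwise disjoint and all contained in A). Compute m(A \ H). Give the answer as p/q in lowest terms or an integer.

The ambient interval has length m(A) = 11 - 2 = 9.
Since the holes are disjoint and sit inside A, by finite additivity
  m(H) = sum_i (b_i - a_i), and m(A \ H) = m(A) - m(H).
Computing the hole measures:
  m(H_1) = 4 - 3 = 1.
  m(H_2) = 19/4 - 17/4 = 1/2.
  m(H_3) = 29/4 - 23/4 = 3/2.
Summed: m(H) = 1 + 1/2 + 3/2 = 3.
So m(A \ H) = 9 - 3 = 6.

6


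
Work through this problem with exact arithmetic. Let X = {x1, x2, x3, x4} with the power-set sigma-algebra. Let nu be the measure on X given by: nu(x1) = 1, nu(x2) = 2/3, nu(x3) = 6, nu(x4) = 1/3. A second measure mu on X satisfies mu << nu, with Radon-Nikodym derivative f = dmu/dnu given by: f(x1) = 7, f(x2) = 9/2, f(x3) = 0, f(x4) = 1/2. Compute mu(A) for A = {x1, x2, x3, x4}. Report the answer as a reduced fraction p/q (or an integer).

By the defining property of the Radon-Nikodym derivative, for every measurable set A,
  mu(A) = integral_A f dnu.
Since nu is a discrete measure concentrated on the atoms of X, the integral over A reduces to the sum
  mu(A) = sum_{x in A} f(x) * nu({x}).
Computing each term:
  x1: f(x1) * nu(x1) = 7 * 1 = 7.
  x2: f(x2) * nu(x2) = 9/2 * 2/3 = 3.
  x3: f(x3) * nu(x3) = 0 * 6 = 0.
  x4: f(x4) * nu(x4) = 1/2 * 1/3 = 1/6.
Summing: mu(A) = 7 + 3 + 0 + 1/6 = 61/6.

61/6


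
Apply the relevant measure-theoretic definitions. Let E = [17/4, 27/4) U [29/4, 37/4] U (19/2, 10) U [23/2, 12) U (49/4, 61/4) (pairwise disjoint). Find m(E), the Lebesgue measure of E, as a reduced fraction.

For pairwise disjoint intervals, m(union_i I_i) = sum_i m(I_i),
and m is invariant under swapping open/closed endpoints (single points have measure 0).
So m(E) = sum_i (b_i - a_i).
  I_1 has length 27/4 - 17/4 = 5/2.
  I_2 has length 37/4 - 29/4 = 2.
  I_3 has length 10 - 19/2 = 1/2.
  I_4 has length 12 - 23/2 = 1/2.
  I_5 has length 61/4 - 49/4 = 3.
Summing:
  m(E) = 5/2 + 2 + 1/2 + 1/2 + 3 = 17/2.

17/2


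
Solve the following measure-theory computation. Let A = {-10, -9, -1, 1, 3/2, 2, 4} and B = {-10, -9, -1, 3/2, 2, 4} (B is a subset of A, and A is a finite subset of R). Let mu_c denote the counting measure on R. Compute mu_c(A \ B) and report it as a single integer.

Counting measure assigns mu_c(E) = |E| (number of elements) when E is finite. For B subset A, A \ B is the set of elements of A not in B, so |A \ B| = |A| - |B|.
|A| = 7, |B| = 6, so mu_c(A \ B) = 7 - 6 = 1.

1


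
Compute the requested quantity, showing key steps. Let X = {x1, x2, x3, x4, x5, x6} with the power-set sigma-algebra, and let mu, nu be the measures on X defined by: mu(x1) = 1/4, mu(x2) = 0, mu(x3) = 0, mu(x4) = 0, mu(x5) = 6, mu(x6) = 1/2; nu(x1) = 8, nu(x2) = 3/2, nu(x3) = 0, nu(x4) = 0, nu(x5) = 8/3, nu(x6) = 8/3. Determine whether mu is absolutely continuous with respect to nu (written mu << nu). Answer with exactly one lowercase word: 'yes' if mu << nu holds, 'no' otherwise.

mu << nu means: every nu-null measurable set is also mu-null; equivalently, for every atom x, if nu({x}) = 0 then mu({x}) = 0.
Checking each atom:
  x1: nu = 8 > 0 -> no constraint.
  x2: nu = 3/2 > 0 -> no constraint.
  x3: nu = 0, mu = 0 -> consistent with mu << nu.
  x4: nu = 0, mu = 0 -> consistent with mu << nu.
  x5: nu = 8/3 > 0 -> no constraint.
  x6: nu = 8/3 > 0 -> no constraint.
No atom violates the condition. Therefore mu << nu.

yes


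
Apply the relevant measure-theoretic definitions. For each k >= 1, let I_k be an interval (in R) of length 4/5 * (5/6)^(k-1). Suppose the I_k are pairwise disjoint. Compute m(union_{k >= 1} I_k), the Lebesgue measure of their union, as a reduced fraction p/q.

By countable additivity of the Lebesgue measure on pairwise disjoint measurable sets,
  m(union_{k >= 1} I_k) = sum_{k >= 1} m(I_k) = sum_{k >= 1} a * r^(k-1),
  with a = 4/5 and r = 5/6.
Since 0 < r = 5/6 < 1, the geometric series converges:
  sum_{k >= 1} a * r^(k-1) = a / (1 - r).
  = 4/5 / (1 - 5/6)
  = 4/5 / (1/6)
  = 24/5.

24/5


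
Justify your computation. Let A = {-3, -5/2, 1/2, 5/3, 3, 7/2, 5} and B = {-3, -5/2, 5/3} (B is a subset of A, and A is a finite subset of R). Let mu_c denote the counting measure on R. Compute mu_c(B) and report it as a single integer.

Counting measure assigns mu_c(E) = |E| (number of elements) when E is finite.
B has 3 element(s), so mu_c(B) = 3.

3


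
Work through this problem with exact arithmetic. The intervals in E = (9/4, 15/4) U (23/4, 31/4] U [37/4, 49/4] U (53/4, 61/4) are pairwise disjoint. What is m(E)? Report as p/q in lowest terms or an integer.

For pairwise disjoint intervals, m(union_i I_i) = sum_i m(I_i),
and m is invariant under swapping open/closed endpoints (single points have measure 0).
So m(E) = sum_i (b_i - a_i).
  I_1 has length 15/4 - 9/4 = 3/2.
  I_2 has length 31/4 - 23/4 = 2.
  I_3 has length 49/4 - 37/4 = 3.
  I_4 has length 61/4 - 53/4 = 2.
Summing:
  m(E) = 3/2 + 2 + 3 + 2 = 17/2.

17/2


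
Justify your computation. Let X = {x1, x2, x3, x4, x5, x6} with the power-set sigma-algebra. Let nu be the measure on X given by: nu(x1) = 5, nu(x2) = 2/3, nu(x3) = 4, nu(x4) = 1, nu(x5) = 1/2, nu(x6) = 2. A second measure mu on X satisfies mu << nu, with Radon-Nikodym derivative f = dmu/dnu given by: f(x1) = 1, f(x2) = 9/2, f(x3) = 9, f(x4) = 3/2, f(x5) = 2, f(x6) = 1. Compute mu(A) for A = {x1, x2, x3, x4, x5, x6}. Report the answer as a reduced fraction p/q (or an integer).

By the defining property of the Radon-Nikodym derivative, for every measurable set A,
  mu(A) = integral_A f dnu.
Since nu is a discrete measure concentrated on the atoms of X, the integral over A reduces to the sum
  mu(A) = sum_{x in A} f(x) * nu({x}).
Computing each term:
  x1: f(x1) * nu(x1) = 1 * 5 = 5.
  x2: f(x2) * nu(x2) = 9/2 * 2/3 = 3.
  x3: f(x3) * nu(x3) = 9 * 4 = 36.
  x4: f(x4) * nu(x4) = 3/2 * 1 = 3/2.
  x5: f(x5) * nu(x5) = 2 * 1/2 = 1.
  x6: f(x6) * nu(x6) = 1 * 2 = 2.
Summing: mu(A) = 5 + 3 + 36 + 3/2 + 1 + 2 = 97/2.

97/2


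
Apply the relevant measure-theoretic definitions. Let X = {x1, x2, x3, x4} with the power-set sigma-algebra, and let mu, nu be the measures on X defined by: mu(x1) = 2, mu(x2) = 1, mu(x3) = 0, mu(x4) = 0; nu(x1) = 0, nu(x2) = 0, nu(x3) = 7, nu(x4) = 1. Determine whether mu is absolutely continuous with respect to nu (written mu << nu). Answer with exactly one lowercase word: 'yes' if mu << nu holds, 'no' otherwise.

mu << nu means: every nu-null measurable set is also mu-null; equivalently, for every atom x, if nu({x}) = 0 then mu({x}) = 0.
Checking each atom:
  x1: nu = 0, mu = 2 > 0 -> violates mu << nu.
  x2: nu = 0, mu = 1 > 0 -> violates mu << nu.
  x3: nu = 7 > 0 -> no constraint.
  x4: nu = 1 > 0 -> no constraint.
The atom(s) x1, x2 violate the condition (nu = 0 but mu > 0). Therefore mu is NOT absolutely continuous w.r.t. nu.

no


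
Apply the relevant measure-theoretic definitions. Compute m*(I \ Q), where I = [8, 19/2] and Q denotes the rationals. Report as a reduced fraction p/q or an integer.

The interval I = [8, 19/2] has m(I) = 19/2 - 8 = 3/2 (endpoints are measure-zero, so open/closed/half-open agree). Write I = (I cap Q) u (I \ Q). The rationals in I are countable, so m*(I cap Q) = 0 (cover each rational by intervals whose total length is arbitrarily small). By countable subadditivity m*(I) <= m*(I cap Q) + m*(I \ Q), hence m*(I \ Q) >= m(I) = 3/2. The reverse inequality m*(I \ Q) <= m*(I) = 3/2 is trivial since (I \ Q) is a subset of I. Therefore m*(I \ Q) = 3/2.

3/2


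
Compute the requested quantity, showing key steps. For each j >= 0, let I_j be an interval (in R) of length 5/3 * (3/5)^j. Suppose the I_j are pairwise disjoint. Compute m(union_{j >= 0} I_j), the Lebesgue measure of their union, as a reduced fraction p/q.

By countable additivity of the Lebesgue measure on pairwise disjoint measurable sets,
  m(union_{j >= 0} I_j) = sum_{j >= 0} m(I_j) = sum_{j >= 0} a * r^j,
  with a = 5/3 and r = 3/5.
Since 0 < r = 3/5 < 1, the geometric series converges:
  sum_{j >= 0} a * r^j = a / (1 - r).
  = 5/3 / (1 - 3/5)
  = 5/3 / (2/5)
  = 25/6.

25/6


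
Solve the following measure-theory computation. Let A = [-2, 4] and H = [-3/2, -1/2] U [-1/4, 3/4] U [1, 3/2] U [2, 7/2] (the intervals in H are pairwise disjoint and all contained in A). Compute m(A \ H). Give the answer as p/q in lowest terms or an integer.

The ambient interval has length m(A) = 4 - (-2) = 6.
Since the holes are disjoint and sit inside A, by finite additivity
  m(H) = sum_i (b_i - a_i), and m(A \ H) = m(A) - m(H).
Computing the hole measures:
  m(H_1) = -1/2 - (-3/2) = 1.
  m(H_2) = 3/4 - (-1/4) = 1.
  m(H_3) = 3/2 - 1 = 1/2.
  m(H_4) = 7/2 - 2 = 3/2.
Summed: m(H) = 1 + 1 + 1/2 + 3/2 = 4.
So m(A \ H) = 6 - 4 = 2.

2


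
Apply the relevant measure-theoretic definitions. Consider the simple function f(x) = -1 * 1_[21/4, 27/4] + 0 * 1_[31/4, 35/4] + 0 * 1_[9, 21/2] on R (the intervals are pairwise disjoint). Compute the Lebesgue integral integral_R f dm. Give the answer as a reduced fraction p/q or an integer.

For a simple function f = sum_i c_i * 1_{A_i} with disjoint A_i,
  integral f dm = sum_i c_i * m(A_i).
Lengths of the A_i:
  m(A_1) = 27/4 - 21/4 = 3/2.
  m(A_2) = 35/4 - 31/4 = 1.
  m(A_3) = 21/2 - 9 = 3/2.
Contributions c_i * m(A_i):
  (-1) * (3/2) = -3/2.
  (0) * (1) = 0.
  (0) * (3/2) = 0.
Total: -3/2 + 0 + 0 = -3/2.

-3/2


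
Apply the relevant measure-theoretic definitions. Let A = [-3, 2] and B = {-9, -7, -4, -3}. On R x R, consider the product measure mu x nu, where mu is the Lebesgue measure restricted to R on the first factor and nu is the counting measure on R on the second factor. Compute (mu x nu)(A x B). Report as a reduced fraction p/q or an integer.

For a measurable rectangle A x B, the product measure satisfies
  (mu x nu)(A x B) = mu(A) * nu(B).
  mu(A) = 5.
  nu(B) = 4.
  (mu x nu)(A x B) = 5 * 4 = 20.

20


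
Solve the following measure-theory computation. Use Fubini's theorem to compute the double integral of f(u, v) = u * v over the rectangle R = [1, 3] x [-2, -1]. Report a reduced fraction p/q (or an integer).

f(u, v) is a tensor product of a function of u and a function of v, and both factors are bounded continuous (hence Lebesgue integrable) on the rectangle, so Fubini's theorem applies:
  integral_R f d(m x m) = (integral_a1^b1 u du) * (integral_a2^b2 v dv).
Inner integral in u: integral_{1}^{3} u du = (3^2 - 1^2)/2
  = 4.
Inner integral in v: integral_{-2}^{-1} v dv = ((-1)^2 - (-2)^2)/2
  = -3/2.
Product: (4) * (-3/2) = -6.

-6


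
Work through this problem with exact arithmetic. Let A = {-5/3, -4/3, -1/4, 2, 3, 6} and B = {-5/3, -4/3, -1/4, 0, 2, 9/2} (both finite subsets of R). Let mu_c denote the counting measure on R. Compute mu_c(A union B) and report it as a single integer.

Counting measure on a finite set equals cardinality. By inclusion-exclusion, |A union B| = |A| + |B| - |A cap B|.
|A| = 6, |B| = 6, |A cap B| = 4.
So mu_c(A union B) = 6 + 6 - 4 = 8.

8


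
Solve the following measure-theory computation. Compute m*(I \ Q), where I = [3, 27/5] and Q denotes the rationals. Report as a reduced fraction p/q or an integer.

The interval I = [3, 27/5] has m(I) = 27/5 - 3 = 12/5 (endpoints are measure-zero, so open/closed/half-open agree). Write I = (I cap Q) u (I \ Q). The rationals in I are countable, so m*(I cap Q) = 0 (cover each rational by intervals whose total length is arbitrarily small). By countable subadditivity m*(I) <= m*(I cap Q) + m*(I \ Q), hence m*(I \ Q) >= m(I) = 12/5. The reverse inequality m*(I \ Q) <= m*(I) = 12/5 is trivial since (I \ Q) is a subset of I. Therefore m*(I \ Q) = 12/5.

12/5


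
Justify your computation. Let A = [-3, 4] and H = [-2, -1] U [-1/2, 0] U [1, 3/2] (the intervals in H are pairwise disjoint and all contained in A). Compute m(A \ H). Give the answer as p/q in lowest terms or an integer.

The ambient interval has length m(A) = 4 - (-3) = 7.
Since the holes are disjoint and sit inside A, by finite additivity
  m(H) = sum_i (b_i - a_i), and m(A \ H) = m(A) - m(H).
Computing the hole measures:
  m(H_1) = -1 - (-2) = 1.
  m(H_2) = 0 - (-1/2) = 1/2.
  m(H_3) = 3/2 - 1 = 1/2.
Summed: m(H) = 1 + 1/2 + 1/2 = 2.
So m(A \ H) = 7 - 2 = 5.

5


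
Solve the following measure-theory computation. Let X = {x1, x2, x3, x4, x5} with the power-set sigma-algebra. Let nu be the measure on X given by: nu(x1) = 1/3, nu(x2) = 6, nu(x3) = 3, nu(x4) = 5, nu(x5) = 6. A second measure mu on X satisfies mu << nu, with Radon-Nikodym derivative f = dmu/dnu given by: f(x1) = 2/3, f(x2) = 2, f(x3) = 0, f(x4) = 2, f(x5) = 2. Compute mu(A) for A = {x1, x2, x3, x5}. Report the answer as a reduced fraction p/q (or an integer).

By the defining property of the Radon-Nikodym derivative, for every measurable set A,
  mu(A) = integral_A f dnu.
Since nu is a discrete measure concentrated on the atoms of X, the integral over A reduces to the sum
  mu(A) = sum_{x in A} f(x) * nu({x}).
Computing each term:
  x1: f(x1) * nu(x1) = 2/3 * 1/3 = 2/9.
  x2: f(x2) * nu(x2) = 2 * 6 = 12.
  x3: f(x3) * nu(x3) = 0 * 3 = 0.
  x5: f(x5) * nu(x5) = 2 * 6 = 12.
Summing: mu(A) = 2/9 + 12 + 0 + 12 = 218/9.

218/9


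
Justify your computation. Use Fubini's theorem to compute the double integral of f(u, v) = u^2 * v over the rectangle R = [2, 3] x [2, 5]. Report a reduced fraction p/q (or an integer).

f(u, v) is a tensor product of a function of u and a function of v, and both factors are bounded continuous (hence Lebesgue integrable) on the rectangle, so Fubini's theorem applies:
  integral_R f d(m x m) = (integral_a1^b1 u^2 du) * (integral_a2^b2 v dv).
Inner integral in u: integral_{2}^{3} u^2 du = (3^3 - 2^3)/3
  = 19/3.
Inner integral in v: integral_{2}^{5} v dv = (5^2 - 2^2)/2
  = 21/2.
Product: (19/3) * (21/2) = 133/2.

133/2


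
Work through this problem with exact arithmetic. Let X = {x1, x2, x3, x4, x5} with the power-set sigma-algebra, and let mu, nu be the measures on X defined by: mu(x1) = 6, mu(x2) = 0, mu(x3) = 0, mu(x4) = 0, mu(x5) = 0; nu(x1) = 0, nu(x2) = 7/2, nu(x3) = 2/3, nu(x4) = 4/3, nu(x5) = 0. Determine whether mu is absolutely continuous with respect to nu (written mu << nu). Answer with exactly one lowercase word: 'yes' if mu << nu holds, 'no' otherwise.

mu << nu means: every nu-null measurable set is also mu-null; equivalently, for every atom x, if nu({x}) = 0 then mu({x}) = 0.
Checking each atom:
  x1: nu = 0, mu = 6 > 0 -> violates mu << nu.
  x2: nu = 7/2 > 0 -> no constraint.
  x3: nu = 2/3 > 0 -> no constraint.
  x4: nu = 4/3 > 0 -> no constraint.
  x5: nu = 0, mu = 0 -> consistent with mu << nu.
The atom(s) x1 violate the condition (nu = 0 but mu > 0). Therefore mu is NOT absolutely continuous w.r.t. nu.

no


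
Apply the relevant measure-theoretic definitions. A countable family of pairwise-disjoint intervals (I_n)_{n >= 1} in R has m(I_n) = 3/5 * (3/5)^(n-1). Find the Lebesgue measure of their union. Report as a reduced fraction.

By countable additivity of the Lebesgue measure on pairwise disjoint measurable sets,
  m(union_{n >= 1} I_n) = sum_{n >= 1} m(I_n) = sum_{n >= 1} a * r^(n-1),
  with a = 3/5 and r = 3/5.
Since 0 < r = 3/5 < 1, the geometric series converges:
  sum_{n >= 1} a * r^(n-1) = a / (1 - r).
  = 3/5 / (1 - 3/5)
  = 3/5 / (2/5)
  = 3/2.

3/2


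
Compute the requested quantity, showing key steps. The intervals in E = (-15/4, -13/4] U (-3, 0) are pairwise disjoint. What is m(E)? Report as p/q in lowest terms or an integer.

For pairwise disjoint intervals, m(union_i I_i) = sum_i m(I_i),
and m is invariant under swapping open/closed endpoints (single points have measure 0).
So m(E) = sum_i (b_i - a_i).
  I_1 has length -13/4 - (-15/4) = 1/2.
  I_2 has length 0 - (-3) = 3.
Summing:
  m(E) = 1/2 + 3 = 7/2.

7/2


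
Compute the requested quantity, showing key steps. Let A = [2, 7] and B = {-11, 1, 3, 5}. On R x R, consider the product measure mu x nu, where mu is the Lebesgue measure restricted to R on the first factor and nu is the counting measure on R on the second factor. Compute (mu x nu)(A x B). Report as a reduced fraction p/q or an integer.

For a measurable rectangle A x B, the product measure satisfies
  (mu x nu)(A x B) = mu(A) * nu(B).
  mu(A) = 5.
  nu(B) = 4.
  (mu x nu)(A x B) = 5 * 4 = 20.

20


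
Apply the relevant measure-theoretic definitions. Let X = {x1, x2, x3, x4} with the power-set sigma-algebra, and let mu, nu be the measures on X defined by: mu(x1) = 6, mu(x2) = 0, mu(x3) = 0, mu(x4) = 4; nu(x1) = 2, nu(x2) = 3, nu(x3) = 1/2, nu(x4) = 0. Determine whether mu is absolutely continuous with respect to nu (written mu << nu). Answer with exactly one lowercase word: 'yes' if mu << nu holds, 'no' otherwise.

mu << nu means: every nu-null measurable set is also mu-null; equivalently, for every atom x, if nu({x}) = 0 then mu({x}) = 0.
Checking each atom:
  x1: nu = 2 > 0 -> no constraint.
  x2: nu = 3 > 0 -> no constraint.
  x3: nu = 1/2 > 0 -> no constraint.
  x4: nu = 0, mu = 4 > 0 -> violates mu << nu.
The atom(s) x4 violate the condition (nu = 0 but mu > 0). Therefore mu is NOT absolutely continuous w.r.t. nu.

no


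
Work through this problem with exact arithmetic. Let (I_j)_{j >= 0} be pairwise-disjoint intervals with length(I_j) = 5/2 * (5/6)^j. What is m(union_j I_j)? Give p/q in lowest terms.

By countable additivity of the Lebesgue measure on pairwise disjoint measurable sets,
  m(union_{j >= 0} I_j) = sum_{j >= 0} m(I_j) = sum_{j >= 0} a * r^j,
  with a = 5/2 and r = 5/6.
Since 0 < r = 5/6 < 1, the geometric series converges:
  sum_{j >= 0} a * r^j = a / (1 - r).
  = 5/2 / (1 - 5/6)
  = 5/2 / (1/6)
  = 15.

15


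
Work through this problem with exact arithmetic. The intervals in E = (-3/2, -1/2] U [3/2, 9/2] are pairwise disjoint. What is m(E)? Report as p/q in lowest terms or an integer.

For pairwise disjoint intervals, m(union_i I_i) = sum_i m(I_i),
and m is invariant under swapping open/closed endpoints (single points have measure 0).
So m(E) = sum_i (b_i - a_i).
  I_1 has length -1/2 - (-3/2) = 1.
  I_2 has length 9/2 - 3/2 = 3.
Summing:
  m(E) = 1 + 3 = 4.

4


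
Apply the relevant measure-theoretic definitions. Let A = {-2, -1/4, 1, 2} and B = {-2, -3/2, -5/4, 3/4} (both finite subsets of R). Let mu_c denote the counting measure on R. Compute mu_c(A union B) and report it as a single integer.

Counting measure on a finite set equals cardinality. By inclusion-exclusion, |A union B| = |A| + |B| - |A cap B|.
|A| = 4, |B| = 4, |A cap B| = 1.
So mu_c(A union B) = 4 + 4 - 1 = 7.

7


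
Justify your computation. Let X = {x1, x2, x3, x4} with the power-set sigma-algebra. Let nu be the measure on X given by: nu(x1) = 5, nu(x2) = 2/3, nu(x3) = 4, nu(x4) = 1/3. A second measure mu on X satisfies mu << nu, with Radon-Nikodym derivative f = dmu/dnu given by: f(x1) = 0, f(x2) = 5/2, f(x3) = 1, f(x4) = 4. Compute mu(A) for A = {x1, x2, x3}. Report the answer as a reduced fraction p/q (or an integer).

By the defining property of the Radon-Nikodym derivative, for every measurable set A,
  mu(A) = integral_A f dnu.
Since nu is a discrete measure concentrated on the atoms of X, the integral over A reduces to the sum
  mu(A) = sum_{x in A} f(x) * nu({x}).
Computing each term:
  x1: f(x1) * nu(x1) = 0 * 5 = 0.
  x2: f(x2) * nu(x2) = 5/2 * 2/3 = 5/3.
  x3: f(x3) * nu(x3) = 1 * 4 = 4.
Summing: mu(A) = 0 + 5/3 + 4 = 17/3.

17/3


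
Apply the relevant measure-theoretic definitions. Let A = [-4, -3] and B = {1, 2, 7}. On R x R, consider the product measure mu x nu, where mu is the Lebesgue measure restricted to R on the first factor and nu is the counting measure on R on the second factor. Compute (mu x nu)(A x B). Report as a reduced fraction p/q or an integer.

For a measurable rectangle A x B, the product measure satisfies
  (mu x nu)(A x B) = mu(A) * nu(B).
  mu(A) = 1.
  nu(B) = 3.
  (mu x nu)(A x B) = 1 * 3 = 3.

3


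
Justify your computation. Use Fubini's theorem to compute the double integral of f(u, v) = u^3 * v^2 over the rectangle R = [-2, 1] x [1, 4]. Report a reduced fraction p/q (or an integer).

f(u, v) is a tensor product of a function of u and a function of v, and both factors are bounded continuous (hence Lebesgue integrable) on the rectangle, so Fubini's theorem applies:
  integral_R f d(m x m) = (integral_a1^b1 u^3 du) * (integral_a2^b2 v^2 dv).
Inner integral in u: integral_{-2}^{1} u^3 du = (1^4 - (-2)^4)/4
  = -15/4.
Inner integral in v: integral_{1}^{4} v^2 dv = (4^3 - 1^3)/3
  = 21.
Product: (-15/4) * (21) = -315/4.

-315/4


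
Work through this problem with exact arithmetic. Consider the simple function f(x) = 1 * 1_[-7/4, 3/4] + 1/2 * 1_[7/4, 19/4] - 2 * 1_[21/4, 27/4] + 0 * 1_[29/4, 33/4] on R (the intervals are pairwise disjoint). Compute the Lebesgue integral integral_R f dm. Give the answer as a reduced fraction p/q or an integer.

For a simple function f = sum_i c_i * 1_{A_i} with disjoint A_i,
  integral f dm = sum_i c_i * m(A_i).
Lengths of the A_i:
  m(A_1) = 3/4 - (-7/4) = 5/2.
  m(A_2) = 19/4 - 7/4 = 3.
  m(A_3) = 27/4 - 21/4 = 3/2.
  m(A_4) = 33/4 - 29/4 = 1.
Contributions c_i * m(A_i):
  (1) * (5/2) = 5/2.
  (1/2) * (3) = 3/2.
  (-2) * (3/2) = -3.
  (0) * (1) = 0.
Total: 5/2 + 3/2 - 3 + 0 = 1.

1


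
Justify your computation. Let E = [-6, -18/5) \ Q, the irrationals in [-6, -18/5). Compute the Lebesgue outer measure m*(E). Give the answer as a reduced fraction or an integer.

The interval I = [-6, -18/5) has m(I) = -18/5 - (-6) = 12/5 (endpoints are measure-zero, so open/closed/half-open agree). Write I = (I cap Q) u (I \ Q). The rationals in I are countable, so m*(I cap Q) = 0 (cover each rational by intervals whose total length is arbitrarily small). By countable subadditivity m*(I) <= m*(I cap Q) + m*(I \ Q), hence m*(I \ Q) >= m(I) = 12/5. The reverse inequality m*(I \ Q) <= m*(I) = 12/5 is trivial since (I \ Q) is a subset of I. Therefore m*(I \ Q) = 12/5.

12/5


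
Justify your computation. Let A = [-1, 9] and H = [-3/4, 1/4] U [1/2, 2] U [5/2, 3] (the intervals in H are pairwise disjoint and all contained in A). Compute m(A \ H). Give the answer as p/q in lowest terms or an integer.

The ambient interval has length m(A) = 9 - (-1) = 10.
Since the holes are disjoint and sit inside A, by finite additivity
  m(H) = sum_i (b_i - a_i), and m(A \ H) = m(A) - m(H).
Computing the hole measures:
  m(H_1) = 1/4 - (-3/4) = 1.
  m(H_2) = 2 - 1/2 = 3/2.
  m(H_3) = 3 - 5/2 = 1/2.
Summed: m(H) = 1 + 3/2 + 1/2 = 3.
So m(A \ H) = 10 - 3 = 7.

7


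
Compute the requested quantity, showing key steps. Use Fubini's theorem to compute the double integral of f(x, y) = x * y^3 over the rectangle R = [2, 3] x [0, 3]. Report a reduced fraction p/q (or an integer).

f(x, y) is a tensor product of a function of x and a function of y, and both factors are bounded continuous (hence Lebesgue integrable) on the rectangle, so Fubini's theorem applies:
  integral_R f d(m x m) = (integral_a1^b1 x dx) * (integral_a2^b2 y^3 dy).
Inner integral in x: integral_{2}^{3} x dx = (3^2 - 2^2)/2
  = 5/2.
Inner integral in y: integral_{0}^{3} y^3 dy = (3^4 - 0^4)/4
  = 81/4.
Product: (5/2) * (81/4) = 405/8.

405/8


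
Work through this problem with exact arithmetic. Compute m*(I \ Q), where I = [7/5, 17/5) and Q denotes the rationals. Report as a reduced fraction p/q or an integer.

The interval I = [7/5, 17/5) has m(I) = 17/5 - 7/5 = 2 (endpoints are measure-zero, so open/closed/half-open agree). Write I = (I cap Q) u (I \ Q). The rationals in I are countable, so m*(I cap Q) = 0 (cover each rational by intervals whose total length is arbitrarily small). By countable subadditivity m*(I) <= m*(I cap Q) + m*(I \ Q), hence m*(I \ Q) >= m(I) = 2. The reverse inequality m*(I \ Q) <= m*(I) = 2 is trivial since (I \ Q) is a subset of I. Therefore m*(I \ Q) = 2.

2


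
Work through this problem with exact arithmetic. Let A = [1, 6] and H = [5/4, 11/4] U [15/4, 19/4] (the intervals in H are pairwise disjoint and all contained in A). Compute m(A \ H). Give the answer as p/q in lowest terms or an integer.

The ambient interval has length m(A) = 6 - 1 = 5.
Since the holes are disjoint and sit inside A, by finite additivity
  m(H) = sum_i (b_i - a_i), and m(A \ H) = m(A) - m(H).
Computing the hole measures:
  m(H_1) = 11/4 - 5/4 = 3/2.
  m(H_2) = 19/4 - 15/4 = 1.
Summed: m(H) = 3/2 + 1 = 5/2.
So m(A \ H) = 5 - 5/2 = 5/2.

5/2


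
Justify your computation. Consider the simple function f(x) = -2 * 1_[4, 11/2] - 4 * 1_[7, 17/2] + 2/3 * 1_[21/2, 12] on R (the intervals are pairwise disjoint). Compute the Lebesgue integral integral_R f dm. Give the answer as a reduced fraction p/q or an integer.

For a simple function f = sum_i c_i * 1_{A_i} with disjoint A_i,
  integral f dm = sum_i c_i * m(A_i).
Lengths of the A_i:
  m(A_1) = 11/2 - 4 = 3/2.
  m(A_2) = 17/2 - 7 = 3/2.
  m(A_3) = 12 - 21/2 = 3/2.
Contributions c_i * m(A_i):
  (-2) * (3/2) = -3.
  (-4) * (3/2) = -6.
  (2/3) * (3/2) = 1.
Total: -3 - 6 + 1 = -8.

-8


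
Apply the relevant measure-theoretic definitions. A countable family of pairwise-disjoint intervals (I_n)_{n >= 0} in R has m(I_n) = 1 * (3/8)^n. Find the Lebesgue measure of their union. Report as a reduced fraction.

By countable additivity of the Lebesgue measure on pairwise disjoint measurable sets,
  m(union_{n >= 0} I_n) = sum_{n >= 0} m(I_n) = sum_{n >= 0} a * r^n,
  with a = 1 and r = 3/8.
Since 0 < r = 3/8 < 1, the geometric series converges:
  sum_{n >= 0} a * r^n = a / (1 - r).
  = 1 / (1 - 3/8)
  = 1 / (5/8)
  = 8/5.

8/5


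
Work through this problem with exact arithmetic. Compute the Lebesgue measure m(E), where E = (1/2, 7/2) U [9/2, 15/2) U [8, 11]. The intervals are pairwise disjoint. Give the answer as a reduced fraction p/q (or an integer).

For pairwise disjoint intervals, m(union_i I_i) = sum_i m(I_i),
and m is invariant under swapping open/closed endpoints (single points have measure 0).
So m(E) = sum_i (b_i - a_i).
  I_1 has length 7/2 - 1/2 = 3.
  I_2 has length 15/2 - 9/2 = 3.
  I_3 has length 11 - 8 = 3.
Summing:
  m(E) = 3 + 3 + 3 = 9.

9


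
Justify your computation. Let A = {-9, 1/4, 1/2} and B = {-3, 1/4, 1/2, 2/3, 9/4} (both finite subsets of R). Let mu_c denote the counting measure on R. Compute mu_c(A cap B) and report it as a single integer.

Counting measure on a finite set equals cardinality. mu_c(A cap B) = |A cap B| (elements appearing in both).
Enumerating the elements of A that also lie in B gives 2 element(s).
So mu_c(A cap B) = 2.

2


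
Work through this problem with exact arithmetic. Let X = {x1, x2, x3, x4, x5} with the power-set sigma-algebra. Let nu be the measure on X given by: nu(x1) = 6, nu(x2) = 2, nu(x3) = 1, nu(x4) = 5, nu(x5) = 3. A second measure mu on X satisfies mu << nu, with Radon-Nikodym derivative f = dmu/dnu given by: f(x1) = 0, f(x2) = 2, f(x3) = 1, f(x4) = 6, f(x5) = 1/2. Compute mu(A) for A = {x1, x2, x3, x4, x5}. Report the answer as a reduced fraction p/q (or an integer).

By the defining property of the Radon-Nikodym derivative, for every measurable set A,
  mu(A) = integral_A f dnu.
Since nu is a discrete measure concentrated on the atoms of X, the integral over A reduces to the sum
  mu(A) = sum_{x in A} f(x) * nu({x}).
Computing each term:
  x1: f(x1) * nu(x1) = 0 * 6 = 0.
  x2: f(x2) * nu(x2) = 2 * 2 = 4.
  x3: f(x3) * nu(x3) = 1 * 1 = 1.
  x4: f(x4) * nu(x4) = 6 * 5 = 30.
  x5: f(x5) * nu(x5) = 1/2 * 3 = 3/2.
Summing: mu(A) = 0 + 4 + 1 + 30 + 3/2 = 73/2.

73/2


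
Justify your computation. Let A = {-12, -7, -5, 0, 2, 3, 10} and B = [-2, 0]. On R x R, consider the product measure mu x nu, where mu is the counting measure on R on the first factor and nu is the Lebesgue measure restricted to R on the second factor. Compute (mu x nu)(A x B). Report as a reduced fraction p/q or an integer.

For a measurable rectangle A x B, the product measure satisfies
  (mu x nu)(A x B) = mu(A) * nu(B).
  mu(A) = 7.
  nu(B) = 2.
  (mu x nu)(A x B) = 7 * 2 = 14.

14


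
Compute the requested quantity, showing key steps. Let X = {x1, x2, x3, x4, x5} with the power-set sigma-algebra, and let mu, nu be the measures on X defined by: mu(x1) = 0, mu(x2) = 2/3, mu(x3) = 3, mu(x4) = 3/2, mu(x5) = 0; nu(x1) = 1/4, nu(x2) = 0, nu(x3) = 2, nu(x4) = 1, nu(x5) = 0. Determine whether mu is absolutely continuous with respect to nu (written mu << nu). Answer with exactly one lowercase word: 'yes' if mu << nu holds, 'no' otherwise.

mu << nu means: every nu-null measurable set is also mu-null; equivalently, for every atom x, if nu({x}) = 0 then mu({x}) = 0.
Checking each atom:
  x1: nu = 1/4 > 0 -> no constraint.
  x2: nu = 0, mu = 2/3 > 0 -> violates mu << nu.
  x3: nu = 2 > 0 -> no constraint.
  x4: nu = 1 > 0 -> no constraint.
  x5: nu = 0, mu = 0 -> consistent with mu << nu.
The atom(s) x2 violate the condition (nu = 0 but mu > 0). Therefore mu is NOT absolutely continuous w.r.t. nu.

no


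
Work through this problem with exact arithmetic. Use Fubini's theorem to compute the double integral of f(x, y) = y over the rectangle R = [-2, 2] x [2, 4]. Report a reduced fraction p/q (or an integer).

f(x, y) is a tensor product of a function of x and a function of y, and both factors are bounded continuous (hence Lebesgue integrable) on the rectangle, so Fubini's theorem applies:
  integral_R f d(m x m) = (integral_a1^b1 1 dx) * (integral_a2^b2 y dy).
Inner integral in x: integral_{-2}^{2} 1 dx = (2^1 - (-2)^1)/1
  = 4.
Inner integral in y: integral_{2}^{4} y dy = (4^2 - 2^2)/2
  = 6.
Product: (4) * (6) = 24.

24


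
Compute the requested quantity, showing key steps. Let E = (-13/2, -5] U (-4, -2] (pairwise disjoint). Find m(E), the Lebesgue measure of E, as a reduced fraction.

For pairwise disjoint intervals, m(union_i I_i) = sum_i m(I_i),
and m is invariant under swapping open/closed endpoints (single points have measure 0).
So m(E) = sum_i (b_i - a_i).
  I_1 has length -5 - (-13/2) = 3/2.
  I_2 has length -2 - (-4) = 2.
Summing:
  m(E) = 3/2 + 2 = 7/2.

7/2


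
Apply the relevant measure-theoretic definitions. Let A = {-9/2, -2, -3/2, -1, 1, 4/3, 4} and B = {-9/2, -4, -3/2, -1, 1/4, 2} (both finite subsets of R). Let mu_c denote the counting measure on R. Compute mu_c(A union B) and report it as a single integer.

Counting measure on a finite set equals cardinality. By inclusion-exclusion, |A union B| = |A| + |B| - |A cap B|.
|A| = 7, |B| = 6, |A cap B| = 3.
So mu_c(A union B) = 7 + 6 - 3 = 10.

10


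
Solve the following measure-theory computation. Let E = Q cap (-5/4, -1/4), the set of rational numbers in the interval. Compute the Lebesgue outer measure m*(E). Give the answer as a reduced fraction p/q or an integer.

The set Q cap (-5/4, -1/4) is countable (a subset of the countable set Q). Lebesgue outer measure of any countable set is 0: each singleton {q} has m*({q}) = 0, and by countable subadditivity m*(union_k {q_k}) <= sum_k m*({q_k}) = sum_k 0 = 0. The reverse inequality m*(E) >= 0 is automatic. So m*(Q cap (-5/4, -1/4)) = 0.

0


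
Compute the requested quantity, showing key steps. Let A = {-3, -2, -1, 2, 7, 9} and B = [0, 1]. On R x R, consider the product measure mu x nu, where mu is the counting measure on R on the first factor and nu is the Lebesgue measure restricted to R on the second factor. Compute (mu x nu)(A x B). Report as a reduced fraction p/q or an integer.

For a measurable rectangle A x B, the product measure satisfies
  (mu x nu)(A x B) = mu(A) * nu(B).
  mu(A) = 6.
  nu(B) = 1.
  (mu x nu)(A x B) = 6 * 1 = 6.

6


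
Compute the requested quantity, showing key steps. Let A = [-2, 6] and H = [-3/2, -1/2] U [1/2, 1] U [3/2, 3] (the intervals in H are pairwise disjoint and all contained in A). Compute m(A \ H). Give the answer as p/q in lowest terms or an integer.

The ambient interval has length m(A) = 6 - (-2) = 8.
Since the holes are disjoint and sit inside A, by finite additivity
  m(H) = sum_i (b_i - a_i), and m(A \ H) = m(A) - m(H).
Computing the hole measures:
  m(H_1) = -1/2 - (-3/2) = 1.
  m(H_2) = 1 - 1/2 = 1/2.
  m(H_3) = 3 - 3/2 = 3/2.
Summed: m(H) = 1 + 1/2 + 3/2 = 3.
So m(A \ H) = 8 - 3 = 5.

5


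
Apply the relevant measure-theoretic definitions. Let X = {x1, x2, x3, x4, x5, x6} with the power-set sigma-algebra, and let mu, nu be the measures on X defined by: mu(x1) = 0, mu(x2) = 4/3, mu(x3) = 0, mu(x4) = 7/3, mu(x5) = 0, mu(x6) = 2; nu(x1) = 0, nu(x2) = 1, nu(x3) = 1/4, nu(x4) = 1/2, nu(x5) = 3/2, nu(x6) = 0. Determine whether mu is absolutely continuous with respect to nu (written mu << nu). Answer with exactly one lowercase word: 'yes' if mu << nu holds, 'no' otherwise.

mu << nu means: every nu-null measurable set is also mu-null; equivalently, for every atom x, if nu({x}) = 0 then mu({x}) = 0.
Checking each atom:
  x1: nu = 0, mu = 0 -> consistent with mu << nu.
  x2: nu = 1 > 0 -> no constraint.
  x3: nu = 1/4 > 0 -> no constraint.
  x4: nu = 1/2 > 0 -> no constraint.
  x5: nu = 3/2 > 0 -> no constraint.
  x6: nu = 0, mu = 2 > 0 -> violates mu << nu.
The atom(s) x6 violate the condition (nu = 0 but mu > 0). Therefore mu is NOT absolutely continuous w.r.t. nu.

no


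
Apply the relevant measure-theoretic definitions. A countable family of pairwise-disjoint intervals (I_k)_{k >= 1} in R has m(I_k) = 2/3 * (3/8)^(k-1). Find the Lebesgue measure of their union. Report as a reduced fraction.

By countable additivity of the Lebesgue measure on pairwise disjoint measurable sets,
  m(union_{k >= 1} I_k) = sum_{k >= 1} m(I_k) = sum_{k >= 1} a * r^(k-1),
  with a = 2/3 and r = 3/8.
Since 0 < r = 3/8 < 1, the geometric series converges:
  sum_{k >= 1} a * r^(k-1) = a / (1 - r).
  = 2/3 / (1 - 3/8)
  = 2/3 / (5/8)
  = 16/15.

16/15


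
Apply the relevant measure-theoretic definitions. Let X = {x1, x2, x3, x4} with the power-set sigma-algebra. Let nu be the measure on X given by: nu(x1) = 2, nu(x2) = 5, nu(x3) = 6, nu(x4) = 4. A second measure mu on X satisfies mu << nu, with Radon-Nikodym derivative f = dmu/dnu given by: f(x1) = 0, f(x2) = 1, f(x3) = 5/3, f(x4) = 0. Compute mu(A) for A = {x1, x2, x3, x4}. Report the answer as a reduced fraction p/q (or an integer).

By the defining property of the Radon-Nikodym derivative, for every measurable set A,
  mu(A) = integral_A f dnu.
Since nu is a discrete measure concentrated on the atoms of X, the integral over A reduces to the sum
  mu(A) = sum_{x in A} f(x) * nu({x}).
Computing each term:
  x1: f(x1) * nu(x1) = 0 * 2 = 0.
  x2: f(x2) * nu(x2) = 1 * 5 = 5.
  x3: f(x3) * nu(x3) = 5/3 * 6 = 10.
  x4: f(x4) * nu(x4) = 0 * 4 = 0.
Summing: mu(A) = 0 + 5 + 10 + 0 = 15.

15


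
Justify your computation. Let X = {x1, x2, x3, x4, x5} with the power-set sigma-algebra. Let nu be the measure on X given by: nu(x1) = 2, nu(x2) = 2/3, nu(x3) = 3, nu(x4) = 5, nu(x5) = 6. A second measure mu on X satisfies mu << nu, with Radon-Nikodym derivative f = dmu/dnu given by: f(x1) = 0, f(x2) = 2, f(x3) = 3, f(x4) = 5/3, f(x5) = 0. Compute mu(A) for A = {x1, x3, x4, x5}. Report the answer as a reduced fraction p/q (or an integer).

By the defining property of the Radon-Nikodym derivative, for every measurable set A,
  mu(A) = integral_A f dnu.
Since nu is a discrete measure concentrated on the atoms of X, the integral over A reduces to the sum
  mu(A) = sum_{x in A} f(x) * nu({x}).
Computing each term:
  x1: f(x1) * nu(x1) = 0 * 2 = 0.
  x3: f(x3) * nu(x3) = 3 * 3 = 9.
  x4: f(x4) * nu(x4) = 5/3 * 5 = 25/3.
  x5: f(x5) * nu(x5) = 0 * 6 = 0.
Summing: mu(A) = 0 + 9 + 25/3 + 0 = 52/3.

52/3


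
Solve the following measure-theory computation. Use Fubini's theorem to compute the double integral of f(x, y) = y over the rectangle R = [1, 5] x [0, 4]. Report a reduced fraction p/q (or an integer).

f(x, y) is a tensor product of a function of x and a function of y, and both factors are bounded continuous (hence Lebesgue integrable) on the rectangle, so Fubini's theorem applies:
  integral_R f d(m x m) = (integral_a1^b1 1 dx) * (integral_a2^b2 y dy).
Inner integral in x: integral_{1}^{5} 1 dx = (5^1 - 1^1)/1
  = 4.
Inner integral in y: integral_{0}^{4} y dy = (4^2 - 0^2)/2
  = 8.
Product: (4) * (8) = 32.

32


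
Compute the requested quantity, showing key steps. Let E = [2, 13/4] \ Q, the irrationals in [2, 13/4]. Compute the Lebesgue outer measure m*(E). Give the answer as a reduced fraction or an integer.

The interval I = [2, 13/4] has m(I) = 13/4 - 2 = 5/4 (endpoints are measure-zero, so open/closed/half-open agree). Write I = (I cap Q) u (I \ Q). The rationals in I are countable, so m*(I cap Q) = 0 (cover each rational by intervals whose total length is arbitrarily small). By countable subadditivity m*(I) <= m*(I cap Q) + m*(I \ Q), hence m*(I \ Q) >= m(I) = 5/4. The reverse inequality m*(I \ Q) <= m*(I) = 5/4 is trivial since (I \ Q) is a subset of I. Therefore m*(I \ Q) = 5/4.

5/4


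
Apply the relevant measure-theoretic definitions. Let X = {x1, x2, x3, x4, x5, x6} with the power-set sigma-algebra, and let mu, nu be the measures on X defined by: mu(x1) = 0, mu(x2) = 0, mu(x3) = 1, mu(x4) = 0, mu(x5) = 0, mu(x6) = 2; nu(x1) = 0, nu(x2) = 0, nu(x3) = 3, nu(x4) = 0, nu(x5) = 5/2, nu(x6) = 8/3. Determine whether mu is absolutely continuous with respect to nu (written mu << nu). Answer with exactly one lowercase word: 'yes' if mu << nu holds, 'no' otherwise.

mu << nu means: every nu-null measurable set is also mu-null; equivalently, for every atom x, if nu({x}) = 0 then mu({x}) = 0.
Checking each atom:
  x1: nu = 0, mu = 0 -> consistent with mu << nu.
  x2: nu = 0, mu = 0 -> consistent with mu << nu.
  x3: nu = 3 > 0 -> no constraint.
  x4: nu = 0, mu = 0 -> consistent with mu << nu.
  x5: nu = 5/2 > 0 -> no constraint.
  x6: nu = 8/3 > 0 -> no constraint.
No atom violates the condition. Therefore mu << nu.

yes
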